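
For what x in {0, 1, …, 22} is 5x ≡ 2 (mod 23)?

5

5⁻¹ ≡ 14 (mod 23) because 5·14 = 70 = 3·23 + 1.
So x ≡ 14·2 = 28 ≡ 5 (mod 23).
Check: 5·5 = 25 = 1·23 + 2.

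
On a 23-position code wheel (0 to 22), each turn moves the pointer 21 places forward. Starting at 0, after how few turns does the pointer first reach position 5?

The inverse of 21 mod 23 is 11 (since 21·11 = 231 ≡ 1).
So x ≡ 11·5 = 55 ≡ 9 (mod 23).
Check: 21·9 = 189 = 8·23 + 5.

9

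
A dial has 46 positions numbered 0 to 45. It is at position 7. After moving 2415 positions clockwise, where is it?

2415 mod 46 = 23 (since 52·46 = 2392).
(7 + 23) mod 46 = 30.

30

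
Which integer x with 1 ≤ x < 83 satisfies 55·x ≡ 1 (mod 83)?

55·80 = 4400 = 53·83 + 1, so 55⁻¹ ≡ 80 (mod 83).

80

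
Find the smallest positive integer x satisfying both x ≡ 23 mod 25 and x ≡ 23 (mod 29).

x ≡ 23 (mod 25) gives x ∈ {23}.
The first of these with x mod 29 = 23 is 23.

23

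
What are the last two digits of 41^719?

By repeated squaring mod 100: 41^1≡41, 41^2≡81, 41^4≡61, 41^8≡21, 41^16≡41, 41^32≡81, 41^64≡61, 41^128≡21, 41^256≡41, 41^512≡81.
719 = 1 + 2 + 4 + 8 + 64 + 128 + 512, so 41^719 ≡ 41·81·61·21·61·21·81 ≡ 61 (mod 100).

61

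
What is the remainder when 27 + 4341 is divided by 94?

44

4341 − 46·94 = 17, so 4341 ≡ 17 (mod 94).
(27 + 17) mod 94 = 44.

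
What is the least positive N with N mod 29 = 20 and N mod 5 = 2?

x ≡ 2 (mod 5) gives x ∈ {2, 7, 12, 17, 22, 27, 32, 37, …}.
The first of these with x mod 29 = 20 is 107.

107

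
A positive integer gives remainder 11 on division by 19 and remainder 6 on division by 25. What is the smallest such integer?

106

Since 25·16 ≡ 1 (mod 19), take x = 6 + 25·((11−6)·16 mod 19) = 6 + 25·4 = 106.
Check: 106 mod 19 = 11, 106 mod 25 = 6.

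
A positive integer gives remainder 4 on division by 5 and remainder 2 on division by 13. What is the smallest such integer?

Since 13·2 ≡ 1 (mod 5), take x = 2 + 13·((4−2)·2 mod 5) = 2 + 13·4 = 54.
Check: 54 mod 5 = 4, 54 mod 13 = 2.

54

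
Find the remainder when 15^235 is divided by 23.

By repeated squaring mod 23: 15^1≡15, 15^2≡18, 15^4≡2, 15^8≡4, 15^16≡16, 15^32≡3, 15^64≡9, 15^128≡12.
Since 235 = 1 + 2 + 8 + 32 + 64 + 128 in binary, 15^235 ≡ 15·18·4·3·9·12 ≡ 21 (mod 23).

21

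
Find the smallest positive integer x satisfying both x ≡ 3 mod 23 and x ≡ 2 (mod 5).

Since 5·14 ≡ 1 (mod 23), take x = 2 + 5·((3−2)·14 mod 23) = 2 + 5·14 = 72.
Check: 72 mod 23 = 3, 72 mod 5 = 2.

72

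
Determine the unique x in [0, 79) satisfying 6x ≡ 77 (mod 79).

6⁻¹ ≡ 66 (mod 79) because 6·66 = 396 = 5·79 + 1.
Multiplying both sides by 66: x ≡ 66·77 = 5082 ≡ 26 (mod 79).

26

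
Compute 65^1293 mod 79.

46

Square-and-reduce mod 79: 65^1≡65, 65^2≡38, 65^4≡22, 65^8≡10, 65^16≡21, 65^32≡46, 65^64≡62, 65^128≡52, 65^256≡18, 65^512≡8, 65^1024≡64.
1293 = 1 + 4 + 8 + 256 + 1024, so 65^1293 ≡ 65·22·10·18·64 ≡ 46 (mod 79).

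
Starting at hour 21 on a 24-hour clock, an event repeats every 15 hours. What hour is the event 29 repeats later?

29·15 = 435.
435 = 18·24 + 3, so 435 mod 24 = 3.
(21 + 3) mod 24 = 0.

0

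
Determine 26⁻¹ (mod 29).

29 = 1·26 + 3
26 = 8·3 + 2
3 = 1·2 + 1
2 = 2·1 + 0
Back-substituting gives 26·19 ≡ 1 (mod 29).

19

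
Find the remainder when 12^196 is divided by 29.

Successive squares of 12 mod 29: 12^1≡12, 12^2≡28, 12^4≡1, 12^8≡1, 12^16≡1, 12^32≡1, 12^64≡1, 12^128≡1.
196 = 4 + 64 + 128, so 12^196 ≡ 1·1·1 ≡ 1 (mod 29).

1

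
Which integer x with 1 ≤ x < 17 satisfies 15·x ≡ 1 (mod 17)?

8

17 = 1·15 + 2
15 = 7·2 + 1
2 = 2·1 + 0
Back-substituting gives 15·8 ≡ 1 (mod 17).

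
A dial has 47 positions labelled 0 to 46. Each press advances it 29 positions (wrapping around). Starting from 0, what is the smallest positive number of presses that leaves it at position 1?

47 = 1·29 + 18
29 = 1·18 + 11
18 = 1·11 + 7
11 = 1·7 + 4
7 = 1·4 + 3
4 = 1·3 + 1
3 = 3·1 + 0
Back-substituting gives 29·13 ≡ 1 (mod 47).

13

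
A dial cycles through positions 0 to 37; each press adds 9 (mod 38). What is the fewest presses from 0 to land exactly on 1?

17

38 = 4·9 + 2
9 = 4·2 + 1
2 = 2·1 + 0
Back-substituting gives 9·17 ≡ 1 (mod 38).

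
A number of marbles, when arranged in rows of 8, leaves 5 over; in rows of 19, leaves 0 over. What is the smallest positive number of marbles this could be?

133

x ≡ 5 (mod 8) gives x ∈ {5, 13, 21, 29, 37, 45, 53, 61, …}.
The first of these with x mod 19 = 0 is 133.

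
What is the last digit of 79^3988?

1

Powers of 9 mod 10 repeat with period 2: 9, 1.
3988 leaves remainder 0 on division by 2, so 79^3988 ends in 1.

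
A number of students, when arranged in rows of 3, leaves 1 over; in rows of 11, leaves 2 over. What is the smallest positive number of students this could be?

13

x ≡ 1 (mod 3) gives x ∈ {1, 4, 7, 10, 13}.
The first of these with x mod 11 = 2 is 13.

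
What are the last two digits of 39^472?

Successive squares of 39 mod 100: 39^1≡39, 39^2≡21, 39^4≡41, 39^8≡81, 39^16≡61, 39^32≡21, 39^64≡41, 39^128≡81, 39^256≡61.
472 = 8 + 16 + 64 + 128 + 256, so 39^472 ≡ 81·61·41·81·61 ≡ 21 (mod 100).

21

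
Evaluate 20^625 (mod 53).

Successive squares of 20 mod 53: 20^1≡20, 20^2≡29, 20^4≡46, 20^8≡49, 20^16≡16, 20^32≡44, 20^64≡28, 20^128≡42, 20^256≡15, 20^512≡13.
625 = 1 + 16 + 32 + 64 + 512, so 20^625 ≡ 20·16·44·28·13 ≡ 20 (mod 53).

20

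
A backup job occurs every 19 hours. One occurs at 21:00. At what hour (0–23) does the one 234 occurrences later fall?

3

234·19 = 4446.
4446 mod 24 = 6 (since 185·24 = 4440).
(21 + 6) mod 24 = 3.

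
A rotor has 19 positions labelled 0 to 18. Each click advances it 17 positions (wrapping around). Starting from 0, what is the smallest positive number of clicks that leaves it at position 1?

17·9 = 153 = 8·19 + 1, so 17⁻¹ ≡ 9 (mod 19).

9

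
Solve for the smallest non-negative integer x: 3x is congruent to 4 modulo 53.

19

3⁻¹ ≡ 18 (mod 53) because 3·18 = 54 = 1·53 + 1.
So x ≡ 18·4 = 72 ≡ 19 (mod 53).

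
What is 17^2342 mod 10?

9

Last digits of 7^n: 7, 9, 3, 1 (period 4).
2342 leaves remainder 2 on division by 4, so 17^2342 ends in 9.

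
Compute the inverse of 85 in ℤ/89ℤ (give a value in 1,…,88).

22

89 = 1·85 + 4
85 = 21·4 + 1
4 = 4·1 + 0
Back-substituting gives 85·22 ≡ 1 (mod 89).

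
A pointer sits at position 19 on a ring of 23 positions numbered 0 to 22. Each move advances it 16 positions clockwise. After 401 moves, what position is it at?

18

401·16 = 6416.
6416 = 278·23 + 22, so 6416 mod 23 = 22.
(19 + 22) mod 23 = 18.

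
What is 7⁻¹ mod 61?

7·35 = 245 = 4·61 + 1, so 7⁻¹ ≡ 35 (mod 61).

35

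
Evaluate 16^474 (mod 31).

Successive squares of 16 mod 31: 16^1≡16, 16^2≡8, 16^4≡2, 16^8≡4, 16^16≡16, 16^32≡8, 16^64≡2, 16^128≡4, 16^256≡16.
Since 474 = 2 + 8 + 16 + 64 + 128 + 256 in binary, 16^474 ≡ 8·4·16·2·4·16 ≡ 2 (mod 31).

2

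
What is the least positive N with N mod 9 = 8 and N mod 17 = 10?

x ≡ 8 (mod 9) gives x ∈ {8, 17, 26, 35, 44}.
The first of these with x mod 17 = 10 is 44.

44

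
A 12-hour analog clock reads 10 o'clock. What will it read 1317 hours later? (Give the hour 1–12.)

7

1317 = 109·12 + 9, so 1317 mod 12 = 9.
10 + 9 → 7 on a 12-hour dial.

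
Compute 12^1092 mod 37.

26

Square-and-reduce mod 37: 12^1≡12, 12^2≡33, 12^4≡16, 12^8≡34, 12^16≡9, 12^32≡7, 12^64≡12, 12^128≡33, 12^256≡16, 12^512≡34, 12^1024≡9.
1092 = 4 + 64 + 1024, so 12^1092 ≡ 16·12·9 ≡ 26 (mod 37).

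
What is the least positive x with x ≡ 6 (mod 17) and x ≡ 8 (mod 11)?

Since 11·14 ≡ 1 (mod 17), take x = 8 + 11·((6−8)·14 mod 17) = 8 + 11·6 = 74.
Check: 74 mod 17 = 6, 74 mod 11 = 8.

74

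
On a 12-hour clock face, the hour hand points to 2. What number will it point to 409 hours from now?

409 mod 12 = 1 (since 34·12 = 408).
2 + 1 → 3 on a 12-hour dial.

3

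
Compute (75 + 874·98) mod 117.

874·98 = 85652.
85652 − 732·117 = 8, so 85652 ≡ 8 (mod 117).
(75 + 8) mod 117 = 83.

83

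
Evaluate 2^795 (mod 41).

9

By repeated squaring mod 41: 2^1≡2, 2^2≡4, 2^4≡16, 2^8≡10, 2^16≡18, 2^32≡37, 2^64≡16, 2^128≡10, 2^256≡18, 2^512≡37.
795 = 1 + 2 + 8 + 16 + 256 + 512, so 2^795 ≡ 2·4·10·18·18·37 ≡ 9 (mod 41).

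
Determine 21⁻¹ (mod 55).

21·21 = 441 = 8·55 + 1, so 21⁻¹ ≡ 21 (mod 55).

21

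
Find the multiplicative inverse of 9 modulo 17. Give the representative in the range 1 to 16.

17 = 1·9 + 8
9 = 1·8 + 1
8 = 8·1 + 0
Back-substituting gives 9·2 ≡ 1 (mod 17).

2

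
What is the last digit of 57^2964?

1

Last digits of 7^n: 7, 9, 3, 1 (period 4).
2964 leaves remainder 0 on division by 4, so 57^2964 ends in 1.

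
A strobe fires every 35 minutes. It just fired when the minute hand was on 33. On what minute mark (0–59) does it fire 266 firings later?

266·35 = 9310.
Dividing 9310 by 60 gives quotient 155 and remainder 10.
(33 + 10) mod 60 = 43.

43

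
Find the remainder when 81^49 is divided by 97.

81

Successive squares of 81 mod 97: 81^1≡81, 81^2≡62, 81^4≡61, 81^8≡35, 81^16≡61, 81^32≡35.
Since 49 = 1 + 16 + 32 in binary, 81^49 ≡ 81·61·35 ≡ 81 (mod 97).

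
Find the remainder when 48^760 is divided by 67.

By repeated squaring mod 67: 48^1≡48, 48^2≡26, 48^4≡6, 48^8≡36, 48^16≡23, 48^32≡60, 48^64≡49, 48^128≡56, 48^256≡54, 48^512≡35.
760 = 8 + 16 + 32 + 64 + 128 + 512, so 48^760 ≡ 36·23·60·49·56·35 ≡ 19 (mod 67).

19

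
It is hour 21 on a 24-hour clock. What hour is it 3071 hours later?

3071 − 127·24 = 23, so 3071 ≡ 23 (mod 24).
(21 + 23) mod 24 = 20.

20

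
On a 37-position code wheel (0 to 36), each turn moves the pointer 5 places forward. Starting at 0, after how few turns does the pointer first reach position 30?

5⁻¹ ≡ 15 (mod 37) because 5·15 = 75 = 2·37 + 1.
So x ≡ 15·30 = 450 ≡ 6 (mod 37).
Check: 5·6 = 30 = 0·37 + 30.

6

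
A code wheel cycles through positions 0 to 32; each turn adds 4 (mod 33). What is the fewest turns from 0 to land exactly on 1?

25

33 = 8·4 + 1
4 = 4·1 + 0
Back-substituting gives 4·25 ≡ 1 (mod 33).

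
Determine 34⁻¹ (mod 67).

67 = 1·34 + 33
34 = 1·33 + 1
33 = 33·1 + 0
Back-substituting gives 34·2 ≡ 1 (mod 67).

2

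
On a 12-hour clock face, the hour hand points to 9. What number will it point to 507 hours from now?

12

Dividing 507 by 12 gives quotient 42 and remainder 3.
9 + 3 → 12 on a 12-hour dial.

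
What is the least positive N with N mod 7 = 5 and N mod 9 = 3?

Since 9·4 ≡ 1 (mod 7), take x = 3 + 9·((5−3)·4 mod 7) = 3 + 9·1 = 12.
Check: 12 mod 7 = 5, 12 mod 9 = 3.

12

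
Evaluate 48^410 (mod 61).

By repeated squaring mod 61: 48^1≡48, 48^2≡47, 48^4≡13, 48^8≡47, 48^16≡13, 48^32≡47, 48^64≡13, 48^128≡47, 48^256≡13.
Since 410 = 2 + 8 + 16 + 128 + 256 in binary, 48^410 ≡ 47·47·13·47·13 ≡ 47 (mod 61).

47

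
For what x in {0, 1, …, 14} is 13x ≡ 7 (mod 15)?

The inverse of 13 mod 15 is 7 (since 13·7 = 91 ≡ 1).
So x ≡ 7·7 = 49 ≡ 4 (mod 15).

4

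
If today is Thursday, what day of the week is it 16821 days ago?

Dividing 16821 by 7 gives quotient 2403 and remainder 0.
Thursday − 0 days → Thursday.

Thursday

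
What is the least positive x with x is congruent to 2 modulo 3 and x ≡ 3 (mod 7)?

x ≡ 2 (mod 3) gives x ∈ {2, 5, 8, 11, 14, 17}.
The first of these with x mod 7 = 3 is 17.

17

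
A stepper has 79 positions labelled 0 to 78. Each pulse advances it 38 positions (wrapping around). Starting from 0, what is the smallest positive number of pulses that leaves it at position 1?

52

79 = 2·38 + 3
38 = 12·3 + 2
3 = 1·2 + 1
2 = 2·1 + 0
Back-substituting gives 38·52 ≡ 1 (mod 79).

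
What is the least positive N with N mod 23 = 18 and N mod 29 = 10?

Since 29·4 ≡ 1 (mod 23), take x = 10 + 29·((18−10)·4 mod 23) = 10 + 29·9 = 271.
Check: 271 mod 23 = 18, 271 mod 29 = 10.

271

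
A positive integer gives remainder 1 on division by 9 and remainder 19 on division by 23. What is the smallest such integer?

19

x ≡ 1 (mod 9) gives x ∈ {1, 10, 19}.
The first of these with x mod 23 = 19 is 19.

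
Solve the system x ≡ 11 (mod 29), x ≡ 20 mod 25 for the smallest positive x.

Since 25·7 ≡ 1 (mod 29), take x = 20 + 25·((11−20)·7 mod 29) = 20 + 25·24 = 620.
Check: 620 mod 29 = 11, 620 mod 25 = 20.

620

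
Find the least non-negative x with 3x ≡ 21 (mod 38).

3⁻¹ ≡ 13 (mod 38) because 3·13 = 39 = 1·38 + 1.
Multiplying both sides by 13: x ≡ 13·21 = 273 ≡ 7 (mod 38).

7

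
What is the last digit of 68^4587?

2

Last digits of 8^n: 8, 4, 2, 6 (period 4).
4587 mod 4 = 3, so the last digit matches 8^3 = 2.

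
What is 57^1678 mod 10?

Powers of 7 mod 10 repeat with period 4: 7, 9, 3, 1.
1678 leaves remainder 2 on division by 4, so 57^1678 ends in 9.

9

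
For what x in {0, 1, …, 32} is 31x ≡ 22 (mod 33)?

The inverse of 31 mod 33 is 16 (since 31·16 = 496 ≡ 1).
Multiplying both sides by 16: x ≡ 16·22 = 352 ≡ 22 (mod 33).

22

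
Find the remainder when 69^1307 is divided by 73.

Square-and-reduce mod 73: 69^1≡69, 69^2≡16, 69^4≡37, 69^8≡55, 69^16≡32, 69^32≡2, 69^64≡4, 69^128≡16, 69^256≡37, 69^512≡55, 69^1024≡32.
Since 1307 = 1 + 2 + 8 + 16 + 256 + 1024 in binary, 69^1307 ≡ 69·16·55·32·37·32 ≡ 57 (mod 73).

57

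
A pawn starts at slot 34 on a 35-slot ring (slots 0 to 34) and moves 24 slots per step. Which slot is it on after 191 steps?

191·24 = 4584.
Dividing 4584 by 35 gives quotient 130 and remainder 34.
(34 + 34) mod 35 = 33.

33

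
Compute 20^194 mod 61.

Square-and-reduce mod 61: 20^1≡20, 20^2≡34, 20^4≡58, 20^8≡9, 20^16≡20, 20^32≡34, 20^64≡58, 20^128≡9.
Since 194 = 2 + 64 + 128 in binary, 20^194 ≡ 34·58·9 ≡ 58 (mod 61).

58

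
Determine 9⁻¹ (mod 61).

61 = 6·9 + 7
9 = 1·7 + 2
7 = 3·2 + 1
2 = 2·1 + 0
Back-substituting gives 9·34 ≡ 1 (mod 61).

34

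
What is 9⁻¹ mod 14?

9·11 = 99 = 7·14 + 1, so 9⁻¹ ≡ 11 (mod 14).

11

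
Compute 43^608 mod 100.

By repeated squaring mod 100: 43^1≡43, 43^2≡49, 43^4≡1, 43^8≡1, 43^16≡1, 43^32≡1, 43^64≡1, 43^128≡1, 43^256≡1, 43^512≡1.
608 = 32 + 64 + 512, so 43^608 ≡ 1·1·1 ≡ 1 (mod 100).

1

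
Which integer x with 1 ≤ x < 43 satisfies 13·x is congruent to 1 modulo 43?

43 = 3·13 + 4
13 = 3·4 + 1
4 = 4·1 + 0
Back-substituting gives 13·10 ≡ 1 (mod 43).

10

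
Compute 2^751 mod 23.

Square-and-reduce mod 23: 2^1≡2, 2^2≡4, 2^4≡16, 2^8≡3, 2^16≡9, 2^32≡12, 2^64≡6, 2^128≡13, 2^256≡8, 2^512≡18.
Since 751 = 1 + 2 + 4 + 8 + 32 + 64 + 128 + 512 in binary, 2^751 ≡ 2·4·16·3·12·6·13·18 ≡ 8 (mod 23).

8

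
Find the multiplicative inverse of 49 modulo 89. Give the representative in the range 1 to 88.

20

89 = 1·49 + 40
49 = 1·40 + 9
40 = 4·9 + 4
9 = 2·4 + 1
4 = 4·1 + 0
Back-substituting gives 49·20 ≡ 1 (mod 89).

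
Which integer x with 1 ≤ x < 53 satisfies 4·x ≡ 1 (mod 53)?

53 = 13·4 + 1
4 = 4·1 + 0
Back-substituting gives 4·40 ≡ 1 (mod 53).

40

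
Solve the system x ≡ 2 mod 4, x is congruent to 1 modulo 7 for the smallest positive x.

22

x ≡ 2 (mod 4) gives x ∈ {2, 6, 10, 14, 18, 22}.
The first of these with x mod 7 = 1 is 22.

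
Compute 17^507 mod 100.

73

Square-and-reduce mod 100: 17^1≡17, 17^2≡89, 17^4≡21, 17^8≡41, 17^16≡81, 17^32≡61, 17^64≡21, 17^128≡41, 17^256≡81.
507 = 1 + 2 + 8 + 16 + 32 + 64 + 128 + 256, so 17^507 ≡ 17·89·41·81·61·21·41·81 ≡ 73 (mod 100).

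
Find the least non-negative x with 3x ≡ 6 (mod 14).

2

The inverse of 3 mod 14 is 5 (since 3·5 = 15 ≡ 1).
So x ≡ 5·6 = 30 ≡ 2 (mod 14).
Check: 3·2 = 6 = 0·14 + 6.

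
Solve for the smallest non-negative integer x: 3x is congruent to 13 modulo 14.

9

The inverse of 3 mod 14 is 5 (since 3·5 = 15 ≡ 1).
So x ≡ 5·13 = 65 ≡ 9 (mod 14).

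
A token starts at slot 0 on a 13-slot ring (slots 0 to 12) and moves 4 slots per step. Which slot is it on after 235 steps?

4

235·4 = 940.
940 mod 13 = 4 (since 72·13 = 936).
(0 + 4) mod 13 = 4.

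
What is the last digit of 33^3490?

The units digit of 33^n cycles with period 4: 3, 9, 7, 1, …
3490 mod 4 = 2, so the last digit matches 3^2 = 9.

9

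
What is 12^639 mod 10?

The units digit of 12^n cycles with period 4: 2, 4, 8, 6, …
639 mod 4 = 3, so the last digit matches 2^3 = 8.

8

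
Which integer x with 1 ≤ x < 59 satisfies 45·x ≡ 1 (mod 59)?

21

59 = 1·45 + 14
45 = 3·14 + 3
14 = 4·3 + 2
3 = 1·2 + 1
2 = 2·1 + 0
Back-substituting gives 45·21 ≡ 1 (mod 59).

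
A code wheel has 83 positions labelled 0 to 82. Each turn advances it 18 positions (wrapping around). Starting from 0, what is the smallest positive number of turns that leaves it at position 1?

83 = 4·18 + 11
18 = 1·11 + 7
11 = 1·7 + 4
7 = 1·4 + 3
4 = 1·3 + 1
3 = 3·1 + 0
Back-substituting gives 18·60 ≡ 1 (mod 83).

60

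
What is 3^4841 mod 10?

3

The units digit of 3^n cycles with period 4: 3, 9, 7, 1, …
4841 leaves remainder 1 on division by 4, so 3^4841 ends in 3.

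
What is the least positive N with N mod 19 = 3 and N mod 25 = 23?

x ≡ 3 (mod 19) gives x ∈ {3, 22, 41, 60, 79, 98}.
The first of these with x mod 25 = 23 is 98.

98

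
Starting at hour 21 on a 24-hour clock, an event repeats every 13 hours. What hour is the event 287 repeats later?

287·13 = 3731.
Dividing 3731 by 24 gives quotient 155 and remainder 11.
(21 + 11) mod 24 = 8.

8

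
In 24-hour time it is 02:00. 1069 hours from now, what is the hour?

Dividing 1069 by 24 gives quotient 44 and remainder 13.
(2 + 13) mod 24 = 15.

15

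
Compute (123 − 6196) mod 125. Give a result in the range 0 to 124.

52

6196 mod 125 = 71 (since 49·125 = 6125).
(123 − 71) mod 125 = 52.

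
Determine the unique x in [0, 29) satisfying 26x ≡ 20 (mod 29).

The inverse of 26 mod 29 is 19 (since 26·19 = 494 ≡ 1).
Multiplying both sides by 19: x ≡ 19·20 = 380 ≡ 3 (mod 29).
Check: 26·3 = 78 = 2·29 + 20.

3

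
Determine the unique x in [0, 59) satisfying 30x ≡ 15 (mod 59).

The inverse of 30 mod 59 is 2 (since 30·2 = 60 ≡ 1).
So x ≡ 2·15 = 30 ≡ 30 (mod 59).
Check: 30·30 = 900 = 15·59 + 15.

30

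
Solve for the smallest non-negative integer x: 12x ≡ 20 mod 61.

12⁻¹ ≡ 56 (mod 61) because 12·56 = 672 = 11·61 + 1.
Multiplying both sides by 56: x ≡ 56·20 = 1120 ≡ 22 (mod 61).

22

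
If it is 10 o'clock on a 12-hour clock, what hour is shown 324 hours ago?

10

Dividing 324 by 12 gives quotient 27 and remainder 0.
10 − 0 → 10 on a 12-hour dial.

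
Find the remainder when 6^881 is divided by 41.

By repeated squaring mod 41: 6^1≡6, 6^2≡36, 6^4≡25, 6^8≡10, 6^16≡18, 6^32≡37, 6^64≡16, 6^128≡10, 6^256≡18, 6^512≡37.
Since 881 = 1 + 16 + 32 + 64 + 256 + 512 in binary, 6^881 ≡ 6·18·37·16·18·37 ≡ 6 (mod 41).

6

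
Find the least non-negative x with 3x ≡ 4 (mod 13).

10

The inverse of 3 mod 13 is 9 (since 3·9 = 27 ≡ 1).
So x ≡ 9·4 = 36 ≡ 10 (mod 13).
Check: 3·10 = 30 = 2·13 + 4.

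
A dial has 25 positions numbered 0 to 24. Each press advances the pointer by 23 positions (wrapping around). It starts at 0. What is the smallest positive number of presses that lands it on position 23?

The inverse of 23 mod 25 is 12 (since 23·12 = 276 ≡ 1).
Multiplying both sides by 12: x ≡ 12·23 = 276 ≡ 1 (mod 25).

1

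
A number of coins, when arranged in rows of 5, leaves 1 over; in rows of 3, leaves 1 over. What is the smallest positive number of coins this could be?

1

x ≡ 1 (mod 3) gives x ∈ {1}.
The first of these with x mod 5 = 1 is 1.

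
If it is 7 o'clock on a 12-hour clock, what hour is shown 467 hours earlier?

8

467 mod 12 = 11 (since 38·12 = 456).
7 − 11 → 8 on a 12-hour dial.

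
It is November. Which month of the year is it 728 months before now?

728 mod 12 = 8 (since 60·12 = 720).
November − 8 months → March.

March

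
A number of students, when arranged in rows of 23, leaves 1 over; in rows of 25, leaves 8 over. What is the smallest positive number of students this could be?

x ≡ 1 (mod 23) gives x ∈ {1, 24, 47, 70, 93, 116, 139, 162, …}.
The first of these with x mod 25 = 8 is 208.

208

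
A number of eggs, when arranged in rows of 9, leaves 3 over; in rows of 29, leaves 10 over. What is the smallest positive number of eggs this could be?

39

x ≡ 3 (mod 9) gives x ∈ {3, 12, 21, 30, 39}.
The first of these with x mod 29 = 10 is 39.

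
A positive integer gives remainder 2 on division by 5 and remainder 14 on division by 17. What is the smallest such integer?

x ≡ 2 (mod 5) gives x ∈ {2, 7, 12, 17, 22, 27, 32, 37, …}.
The first of these with x mod 17 = 14 is 82.

82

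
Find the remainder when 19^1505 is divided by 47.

Square-and-reduce mod 47: 19^1≡19, 19^2≡32, 19^4≡37, 19^8≡6, 19^16≡36, 19^32≡27, 19^64≡24, 19^128≡12, 19^256≡3, 19^512≡9, 19^1024≡34.
1505 = 1 + 32 + 64 + 128 + 256 + 1024, so 19^1505 ≡ 19·27·24·12·3·34 ≡ 43 (mod 47).

43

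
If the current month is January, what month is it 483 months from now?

April

483 − 40·12 = 3, so 483 ≡ 3 (mod 12).
January + 3 months → April.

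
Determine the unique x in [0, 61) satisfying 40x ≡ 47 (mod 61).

The inverse of 40 mod 61 is 29 (since 40·29 = 1160 ≡ 1).
Multiplying both sides by 29: x ≡ 29·47 = 1363 ≡ 21 (mod 61).

21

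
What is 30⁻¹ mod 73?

56

73 = 2·30 + 13
30 = 2·13 + 4
13 = 3·4 + 1
4 = 4·1 + 0
Back-substituting gives 30·56 ≡ 1 (mod 73).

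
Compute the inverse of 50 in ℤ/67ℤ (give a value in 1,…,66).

63

50·63 = 3150 = 47·67 + 1, so 50⁻¹ ≡ 63 (mod 67).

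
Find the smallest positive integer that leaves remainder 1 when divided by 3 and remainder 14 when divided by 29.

43

x ≡ 1 (mod 3) gives x ∈ {1, 4, 7, 10, 13, 16, 19, 22, …}.
The first of these with x mod 29 = 14 is 43.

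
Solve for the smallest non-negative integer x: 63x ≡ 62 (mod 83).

63⁻¹ ≡ 29 (mod 83) because 63·29 = 1827 = 22·83 + 1.
So x ≡ 29·62 = 1798 ≡ 55 (mod 83).

55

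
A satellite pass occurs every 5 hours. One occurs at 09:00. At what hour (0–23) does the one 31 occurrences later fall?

31·5 = 155.
155 = 6·24 + 11, so 155 mod 24 = 11.
(9 + 11) mod 24 = 20.

20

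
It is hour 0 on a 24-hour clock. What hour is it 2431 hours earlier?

Dividing 2431 by 24 gives quotient 101 and remainder 7.
(0 − 7) mod 24 = 17.

17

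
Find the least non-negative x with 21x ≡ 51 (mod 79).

25

21⁻¹ ≡ 64 (mod 79) because 21·64 = 1344 = 17·79 + 1.
So x ≡ 64·51 = 3264 ≡ 25 (mod 79).
Check: 21·25 = 525 = 6·79 + 51.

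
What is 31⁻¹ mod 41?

4

31·4 = 124 = 3·41 + 1, so 31⁻¹ ≡ 4 (mod 41).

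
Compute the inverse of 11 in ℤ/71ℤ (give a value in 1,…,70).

13

71 = 6·11 + 5
11 = 2·5 + 1
5 = 5·1 + 0
Back-substituting gives 11·13 ≡ 1 (mod 71).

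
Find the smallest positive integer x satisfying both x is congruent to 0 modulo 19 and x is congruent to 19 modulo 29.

Since 29·2 ≡ 1 (mod 19), take x = 19 + 29·((0−19)·2 mod 19) = 19 + 29·0 = 19.
Check: 19 mod 19 = 0, 19 mod 29 = 19.

19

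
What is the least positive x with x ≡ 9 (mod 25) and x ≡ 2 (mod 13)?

184

x ≡ 2 (mod 13) gives x ∈ {2, 15, 28, 41, 54, 67, 80, 93, …}.
The first of these with x mod 25 = 9 is 184.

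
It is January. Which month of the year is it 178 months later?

178 = 14·12 + 10, so 178 mod 12 = 10.
January + 10 months → November.

November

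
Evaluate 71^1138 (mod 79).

18

Successive squares of 71 mod 79: 71^1≡71, 71^2≡64, 71^4≡67, 71^8≡65, 71^16≡38, 71^32≡22, 71^64≡10, 71^128≡21, 71^256≡46, 71^512≡62, 71^1024≡52.
Since 1138 = 2 + 16 + 32 + 64 + 1024 in binary, 71^1138 ≡ 64·38·22·10·52 ≡ 18 (mod 79).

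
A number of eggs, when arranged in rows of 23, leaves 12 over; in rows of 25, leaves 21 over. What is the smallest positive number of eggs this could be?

196

x ≡ 12 (mod 23) gives x ∈ {12, 35, 58, 81, 104, 127, 150, 173, …}.
The first of these with x mod 25 = 21 is 196.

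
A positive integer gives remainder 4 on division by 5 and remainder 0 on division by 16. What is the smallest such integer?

Since 16·1 ≡ 1 (mod 5), take x = 0 + 16·((4−0)·1 mod 5) = 0 + 16·4 = 64.
Check: 64 mod 5 = 4, 64 mod 16 = 0.

64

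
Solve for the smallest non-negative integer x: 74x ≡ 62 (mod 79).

35

74⁻¹ ≡ 63 (mod 79) because 74·63 = 4662 = 59·79 + 1.
So x ≡ 63·62 = 3906 ≡ 35 (mod 79).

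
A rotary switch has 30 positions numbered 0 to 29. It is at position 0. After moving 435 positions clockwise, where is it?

15

Dividing 435 by 30 gives quotient 14 and remainder 15.
(0 + 15) mod 30 = 15.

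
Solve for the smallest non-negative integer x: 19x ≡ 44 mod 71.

The inverse of 19 mod 71 is 15 (since 19·15 = 285 ≡ 1).
Multiplying both sides by 15: x ≡ 15·44 = 660 ≡ 21 (mod 71).
Check: 19·21 = 399 = 5·71 + 44.

21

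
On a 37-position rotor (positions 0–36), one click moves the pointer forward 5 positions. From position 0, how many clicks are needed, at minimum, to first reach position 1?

15

37 = 7·5 + 2
5 = 2·2 + 1
2 = 2·1 + 0
Back-substituting gives 5·15 ≡ 1 (mod 37).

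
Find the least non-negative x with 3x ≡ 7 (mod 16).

The inverse of 3 mod 16 is 11 (since 3·11 = 33 ≡ 1).
Multiplying both sides by 11: x ≡ 11·7 = 77 ≡ 13 (mod 16).

13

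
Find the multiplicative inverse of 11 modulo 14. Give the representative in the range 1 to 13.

9

11·9 = 99 = 7·14 + 1, so 11⁻¹ ≡ 9 (mod 14).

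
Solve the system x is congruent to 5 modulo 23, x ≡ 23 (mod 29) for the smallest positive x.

Since 29·4 ≡ 1 (mod 23), take x = 23 + 29·((5−23)·4 mod 23) = 23 + 29·20 = 603.
Check: 603 mod 23 = 5, 603 mod 29 = 23.

603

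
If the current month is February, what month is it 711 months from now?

May

711 mod 12 = 3 (since 59·12 = 708).
February + 3 months → May.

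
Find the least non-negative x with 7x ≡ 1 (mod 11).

8

The inverse of 7 mod 11 is 8 (since 7·8 = 56 ≡ 1).
So x ≡ 8·1 = 8 ≡ 8 (mod 11).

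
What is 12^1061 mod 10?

Powers of 2 mod 10 repeat with period 4: 2, 4, 8, 6.
1061 mod 4 = 1, so the last digit matches 2^1 = 2.

2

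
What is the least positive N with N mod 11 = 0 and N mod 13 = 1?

x ≡ 0 (mod 11) gives x ∈ {0, 11, 22, 33, 44, 55, 66}.
The first of these with x mod 13 = 1 is 66.

66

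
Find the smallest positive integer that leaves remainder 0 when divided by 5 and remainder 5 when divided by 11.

5

x ≡ 0 (mod 5) gives x ∈ {0, 5}.
The first of these with x mod 11 = 5 is 5.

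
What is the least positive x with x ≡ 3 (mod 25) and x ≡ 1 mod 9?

x ≡ 1 (mod 9) gives x ∈ {1, 10, 19, 28}.
The first of these with x mod 25 = 3 is 28.

28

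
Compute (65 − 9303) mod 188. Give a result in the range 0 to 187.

162

Dividing 9303 by 188 gives quotient 49 and remainder 91.
(65 − 91) mod 188 = 162.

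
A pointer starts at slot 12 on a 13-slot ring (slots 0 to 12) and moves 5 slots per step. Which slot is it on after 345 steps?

345·5 = 1725.
Dividing 1725 by 13 gives quotient 132 and remainder 9.
(12 + 9) mod 13 = 8.

8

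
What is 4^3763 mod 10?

4

Last digits of 4^n: 4, 6 (period 2).
3763 leaves remainder 1 on division by 2, so 4^3763 ends in 4.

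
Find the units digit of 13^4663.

7

The units digit of 13^n cycles with period 4: 3, 9, 7, 1, …
4663 leaves remainder 3 on division by 4, so 13^4663 ends in 7.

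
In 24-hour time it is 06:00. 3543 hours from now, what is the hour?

3543 = 147·24 + 15, so 3543 mod 24 = 15.
(6 + 15) mod 24 = 21.

21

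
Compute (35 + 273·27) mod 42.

14

273·27 = 7371.
Dividing 7371 by 42 gives quotient 175 and remainder 21.
(35 + 21) mod 42 = 14.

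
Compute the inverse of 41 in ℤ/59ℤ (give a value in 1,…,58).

36

59 = 1·41 + 18
41 = 2·18 + 5
18 = 3·5 + 3
5 = 1·3 + 2
3 = 1·2 + 1
2 = 2·1 + 0
Back-substituting gives 41·36 ≡ 1 (mod 59).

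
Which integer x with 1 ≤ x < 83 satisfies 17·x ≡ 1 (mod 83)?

44

83 = 4·17 + 15
17 = 1·15 + 2
15 = 7·2 + 1
2 = 2·1 + 0
Back-substituting gives 17·44 ≡ 1 (mod 83).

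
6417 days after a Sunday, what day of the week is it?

Friday

Dividing 6417 by 7 gives quotient 916 and remainder 5.
Sunday + 5 days → Friday.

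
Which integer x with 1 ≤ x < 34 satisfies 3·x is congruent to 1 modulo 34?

34 = 11·3 + 1
3 = 3·1 + 0
Back-substituting gives 3·23 ≡ 1 (mod 34).

23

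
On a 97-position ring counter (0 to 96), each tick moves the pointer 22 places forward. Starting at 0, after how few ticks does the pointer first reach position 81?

61

The inverse of 22 mod 97 is 75 (since 22·75 = 1650 ≡ 1).
So x ≡ 75·81 = 6075 ≡ 61 (mod 97).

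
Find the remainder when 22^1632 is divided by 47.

By repeated squaring mod 47: 22^1≡22, 22^2≡14, 22^4≡8, 22^8≡17, 22^16≡7, 22^32≡2, 22^64≡4, 22^128≡16, 22^256≡21, 22^512≡18, 22^1024≡42.
1632 = 32 + 64 + 512 + 1024, so 22^1632 ≡ 2·4·18·42 ≡ 32 (mod 47).

32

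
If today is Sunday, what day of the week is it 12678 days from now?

Monday

12678 = 1811·7 + 1, so 12678 mod 7 = 1.
Sunday + 1 day → Monday.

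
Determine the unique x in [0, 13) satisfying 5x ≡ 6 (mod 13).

5⁻¹ ≡ 8 (mod 13) because 5·8 = 40 = 3·13 + 1.
So x ≡ 8·6 = 48 ≡ 9 (mod 13).
Check: 5·9 = 45 = 3·13 + 6.

9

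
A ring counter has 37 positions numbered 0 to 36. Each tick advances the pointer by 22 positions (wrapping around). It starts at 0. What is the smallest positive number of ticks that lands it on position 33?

20

22⁻¹ ≡ 32 (mod 37) because 22·32 = 704 = 19·37 + 1.
Multiplying both sides by 32: x ≡ 32·33 = 1056 ≡ 20 (mod 37).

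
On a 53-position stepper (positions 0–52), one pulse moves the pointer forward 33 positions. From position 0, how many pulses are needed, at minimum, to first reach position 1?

45

33·45 = 1485 = 28·53 + 1, so 33⁻¹ ≡ 45 (mod 53).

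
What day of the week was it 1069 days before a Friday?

Sunday

Dividing 1069 by 7 gives quotient 152 and remainder 5.
Friday − 5 days → Sunday.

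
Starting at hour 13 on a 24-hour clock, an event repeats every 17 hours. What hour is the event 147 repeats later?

147·17 = 2499.
2499 − 104·24 = 3, so 2499 ≡ 3 (mod 24).
(13 + 3) mod 24 = 16.

16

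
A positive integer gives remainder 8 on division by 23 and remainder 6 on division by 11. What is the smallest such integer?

215

x ≡ 6 (mod 11) gives x ∈ {6, 17, 28, 39, 50, 61, 72, 83, …}.
The first of these with x mod 23 = 8 is 215.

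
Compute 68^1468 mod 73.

Successive squares of 68 mod 73: 68^1≡68, 68^2≡25, 68^4≡41, 68^8≡2, 68^16≡4, 68^32≡16, 68^64≡37, 68^128≡55, 68^256≡32, 68^512≡2, 68^1024≡4.
Since 1468 = 4 + 8 + 16 + 32 + 128 + 256 + 1024 in binary, 68^1468 ≡ 41·2·4·16·55·32·4 ≡ 36 (mod 73).

36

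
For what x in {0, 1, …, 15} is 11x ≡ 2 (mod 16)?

The inverse of 11 mod 16 is 3 (since 11·3 = 33 ≡ 1).
So x ≡ 3·2 = 6 ≡ 6 (mod 16).
Check: 11·6 = 66 = 4·16 + 2.

6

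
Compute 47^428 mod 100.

Successive squares of 47 mod 100: 47^1≡47, 47^2≡9, 47^4≡81, 47^8≡61, 47^16≡21, 47^32≡41, 47^64≡81, 47^128≡61, 47^256≡21.
Since 428 = 4 + 8 + 32 + 128 + 256 in binary, 47^428 ≡ 81·61·41·61·21 ≡ 61 (mod 100).

61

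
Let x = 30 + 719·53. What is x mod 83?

719·53 = 38107.
38107 − 459·83 = 10, so 38107 ≡ 10 (mod 83).
(30 + 10) mod 83 = 40.

40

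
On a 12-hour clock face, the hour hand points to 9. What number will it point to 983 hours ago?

Dividing 983 by 12 gives quotient 81 and remainder 11.
9 − 11 → 10 on a 12-hour dial.

10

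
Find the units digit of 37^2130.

Powers of 7 mod 10 repeat with period 4: 7, 9, 3, 1.
2130 mod 4 = 2, so the last digit matches 7^2 = 9.

9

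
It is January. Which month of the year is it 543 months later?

543 = 45·12 + 3, so 543 mod 12 = 3.
January + 3 months → April.

April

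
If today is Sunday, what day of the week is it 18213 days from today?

Saturday

18213 mod 7 = 6 (since 2601·7 = 18207).
Sunday + 6 days → Saturday.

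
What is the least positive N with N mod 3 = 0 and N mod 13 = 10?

x ≡ 0 (mod 3) gives x ∈ {0, 3, 6, 9, 12, 15, 18, 21, …}.
The first of these with x mod 13 = 10 is 36.

36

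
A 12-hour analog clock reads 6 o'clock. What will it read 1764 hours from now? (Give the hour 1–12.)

6

Dividing 1764 by 12 gives quotient 147 and remainder 0.
6 + 0 → 6 on a 12-hour dial.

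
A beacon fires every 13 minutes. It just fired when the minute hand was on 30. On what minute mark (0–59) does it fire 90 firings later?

90·13 = 1170.
1170 mod 60 = 30 (since 19·60 = 1140).
(30 + 30) mod 60 = 0.

0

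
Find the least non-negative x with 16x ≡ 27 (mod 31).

16⁻¹ ≡ 2 (mod 31) because 16·2 = 32 = 1·31 + 1.
Multiplying both sides by 2: x ≡ 2·27 = 54 ≡ 23 (mod 31).

23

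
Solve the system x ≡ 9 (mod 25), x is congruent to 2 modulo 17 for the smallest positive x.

359

x ≡ 2 (mod 17) gives x ∈ {2, 19, 36, 53, 70, 87, 104, 121, …}.
The first of these with x mod 25 = 9 is 359.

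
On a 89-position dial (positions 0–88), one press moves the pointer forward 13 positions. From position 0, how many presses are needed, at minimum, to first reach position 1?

48

89 = 6·13 + 11
13 = 1·11 + 2
11 = 5·2 + 1
2 = 2·1 + 0
Back-substituting gives 13·48 ≡ 1 (mod 89).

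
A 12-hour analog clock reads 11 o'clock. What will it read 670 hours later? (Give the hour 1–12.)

9

670 = 55·12 + 10, so 670 mod 12 = 10.
11 + 10 → 9 on a 12-hour dial.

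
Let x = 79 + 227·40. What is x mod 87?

24

227·40 = 9080.
Dividing 9080 by 87 gives quotient 104 and remainder 32.
(79 + 32) mod 87 = 24.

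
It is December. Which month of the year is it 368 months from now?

August

Dividing 368 by 12 gives quotient 30 and remainder 8.
December + 8 months → August.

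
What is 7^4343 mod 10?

3

Powers of 7 mod 10 repeat with period 4: 7, 9, 3, 1.
4343 leaves remainder 3 on division by 4, so 7^4343 ends in 3.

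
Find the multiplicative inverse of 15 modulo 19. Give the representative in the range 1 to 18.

14

19 = 1·15 + 4
15 = 3·4 + 3
4 = 1·3 + 1
3 = 3·1 + 0
Back-substituting gives 15·14 ≡ 1 (mod 19).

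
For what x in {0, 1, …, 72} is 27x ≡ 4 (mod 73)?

The inverse of 27 mod 73 is 46 (since 27·46 = 1242 ≡ 1).
Multiplying both sides by 46: x ≡ 46·4 = 184 ≡ 38 (mod 73).

38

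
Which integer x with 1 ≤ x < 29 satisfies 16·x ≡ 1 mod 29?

29 = 1·16 + 13
16 = 1·13 + 3
13 = 4·3 + 1
3 = 3·1 + 0
Back-substituting gives 16·20 ≡ 1 (mod 29).

20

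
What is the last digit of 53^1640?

Last digits of 3^n: 3, 9, 7, 1 (period 4).
1640 mod 4 = 0, so the last digit matches 3^4 = 1.

1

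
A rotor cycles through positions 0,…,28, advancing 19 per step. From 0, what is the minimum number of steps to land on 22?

The inverse of 19 mod 29 is 26 (since 19·26 = 494 ≡ 1).
So x ≡ 26·22 = 572 ≡ 21 (mod 29).

21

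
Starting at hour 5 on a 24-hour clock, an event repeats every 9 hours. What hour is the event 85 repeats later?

85·9 = 765.
765 − 31·24 = 21, so 765 ≡ 21 (mod 24).
(5 + 21) mod 24 = 2.

2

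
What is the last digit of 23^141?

Powers of 3 mod 10 repeat with period 4: 3, 9, 7, 1.
141 leaves remainder 1 on division by 4, so 23^141 ends in 3.

3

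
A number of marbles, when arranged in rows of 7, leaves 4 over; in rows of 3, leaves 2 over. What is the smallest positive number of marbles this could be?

x ≡ 2 (mod 3) gives x ∈ {2, 5, 8, 11}.
The first of these with x mod 7 = 4 is 11.

11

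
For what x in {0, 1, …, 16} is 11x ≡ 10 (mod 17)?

4

11⁻¹ ≡ 14 (mod 17) because 11·14 = 154 = 9·17 + 1.
So x ≡ 14·10 = 140 ≡ 4 (mod 17).
Check: 11·4 = 44 = 2·17 + 10.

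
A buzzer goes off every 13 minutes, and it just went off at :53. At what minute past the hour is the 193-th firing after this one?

42

193·13 = 2509.
Dividing 2509 by 60 gives quotient 41 and remainder 49.
(53 + 49) mod 60 = 42.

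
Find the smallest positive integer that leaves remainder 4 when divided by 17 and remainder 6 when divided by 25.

106

x ≡ 4 (mod 17) gives x ∈ {4, 21, 38, 55, 72, 89, 106}.
The first of these with x mod 25 = 6 is 106.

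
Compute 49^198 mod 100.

Square-and-reduce mod 100: 49^1≡49, 49^2≡1, 49^4≡1, 49^8≡1, 49^16≡1, 49^32≡1, 49^64≡1, 49^128≡1.
Since 198 = 2 + 4 + 64 + 128 in binary, 49^198 ≡ 1·1·1·1 ≡ 1 (mod 100).

1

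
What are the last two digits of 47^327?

63

By repeated squaring mod 100: 47^1≡47, 47^2≡9, 47^4≡81, 47^8≡61, 47^16≡21, 47^32≡41, 47^64≡81, 47^128≡61, 47^256≡21.
327 = 1 + 2 + 4 + 64 + 256, so 47^327 ≡ 47·9·81·81·21 ≡ 63 (mod 100).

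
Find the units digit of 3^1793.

Last digits of 3^n: 3, 9, 7, 1 (period 4).
1793 mod 4 = 1, so the last digit matches 3^1 = 3.

3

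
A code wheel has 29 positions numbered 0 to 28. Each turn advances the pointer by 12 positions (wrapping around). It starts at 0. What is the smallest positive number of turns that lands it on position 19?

The inverse of 12 mod 29 is 17 (since 12·17 = 204 ≡ 1).
So x ≡ 17·19 = 323 ≡ 4 (mod 29).

4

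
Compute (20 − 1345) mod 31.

8

1345 − 43·31 = 12, so 1345 ≡ 12 (mod 31).
(20 − 12) mod 31 = 8.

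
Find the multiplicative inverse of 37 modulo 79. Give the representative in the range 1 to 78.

79 = 2·37 + 5
37 = 7·5 + 2
5 = 2·2 + 1
2 = 2·1 + 0
Back-substituting gives 37·47 ≡ 1 (mod 79).

47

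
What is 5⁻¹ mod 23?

5·14 = 70 = 3·23 + 1, so 5⁻¹ ≡ 14 (mod 23).

14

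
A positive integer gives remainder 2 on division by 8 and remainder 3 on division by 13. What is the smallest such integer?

x ≡ 2 (mod 8) gives x ∈ {2, 10, 18, 26, 34, 42}.
The first of these with x mod 13 = 3 is 42.

42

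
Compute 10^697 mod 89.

20

Successive squares of 10 mod 89: 10^1≡10, 10^2≡11, 10^4≡32, 10^8≡45, 10^16≡67, 10^32≡39, 10^64≡8, 10^128≡64, 10^256≡2, 10^512≡4.
697 = 1 + 8 + 16 + 32 + 128 + 512, so 10^697 ≡ 10·45·67·39·64·4 ≡ 20 (mod 89).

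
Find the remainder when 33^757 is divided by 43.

Successive squares of 33 mod 43: 33^1≡33, 33^2≡14, 33^4≡24, 33^8≡17, 33^16≡31, 33^32≡15, 33^64≡10, 33^128≡14, 33^256≡24, 33^512≡17.
Since 757 = 1 + 4 + 16 + 32 + 64 + 128 + 512 in binary, 33^757 ≡ 33·24·31·15·10·14·17 ≡ 33 (mod 43).

33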